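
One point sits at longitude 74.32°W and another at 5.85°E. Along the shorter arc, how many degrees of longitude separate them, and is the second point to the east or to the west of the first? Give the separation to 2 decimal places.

80.17° east

Raw difference: 5.85 − -74.32 = 80.17°.
Normalise into (−180°, 180°]: 80.17° stays 80.17°.
Positive ⇒ the second point lies to the east; separation 80.17°.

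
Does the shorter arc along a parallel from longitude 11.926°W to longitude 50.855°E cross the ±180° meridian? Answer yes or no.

Signed shortest Δλ = ((50.855 − -11.926 + 180) mod 360) − 180 = 62.781°.
Going east by 62.781° from -11.926° reaches +50.855° without touching 180°.

No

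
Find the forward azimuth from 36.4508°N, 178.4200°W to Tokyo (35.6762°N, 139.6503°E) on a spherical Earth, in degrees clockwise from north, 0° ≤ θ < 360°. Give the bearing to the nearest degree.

Δλ = 139.6503 − -178.4200 = 318.0703°; wrapped into (−180°, 180°]: -41.9297°.
θ = atan2( sin Δλ · cos φ₂ , cos φ₁ · sin φ₂ − sin φ₁ · cos φ₂ · cos Δλ )
  = atan2(-0.54281, 0.11005) = -78.539° → normalised to [0°, 360°): 281.461°.

281°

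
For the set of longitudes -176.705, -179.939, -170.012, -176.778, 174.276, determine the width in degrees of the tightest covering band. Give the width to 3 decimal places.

Sort the longitudes: -179.939°, -176.778°, -176.705°, -170.012°, +174.276°.
Eastward gaps between consecutive values (wrapping around): 3.161°, 0.073°, 6.693°, 344.288°, 5.785°.
Largest gap = 344.288° ⇒ minimal covering band is its complement: 360° − 344.288° = 15.712°.
Band runs from +174.276° eastward to -170.012°, crossing the antimeridian.

15.712°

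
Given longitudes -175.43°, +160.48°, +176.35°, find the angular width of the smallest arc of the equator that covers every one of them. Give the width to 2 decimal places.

24.09°

Sort the longitudes: -175.43°, +160.48°, +176.35°.
Eastward gaps between consecutive values (wrapping around): 335.91°, 15.87°, 8.22°.
Largest gap = 335.91° ⇒ minimal covering band is its complement: 360° − 335.91° = 24.09°.
Band runs from +160.48° eastward to -175.43°, crossing the antimeridian.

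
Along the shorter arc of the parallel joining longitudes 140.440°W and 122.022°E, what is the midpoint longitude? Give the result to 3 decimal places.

170.791°E

Signed shortest Δλ from -140.440° to +122.022° is -97.538°.
Midpoint longitude = -140.440° + (-97.538°)/2 = -140.440° − 48.769° = -189.209°.
Normalise into (−180°, 180°]: +170.791°.
(The naïve average (-140.440 + +122.022)/2 = -9.209° is on the wrong side of the globe.)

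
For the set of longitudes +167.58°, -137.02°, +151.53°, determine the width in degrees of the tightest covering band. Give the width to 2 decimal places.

Sort the longitudes: -137.02°, +151.53°, +167.58°.
Eastward gaps between consecutive values (wrapping around): 288.55°, 16.05°, 55.40°.
Largest gap = 288.55° ⇒ minimal covering band is its complement: 360° − 288.55° = 71.45°.
Band runs from +151.53° eastward to -137.02°, crossing the antimeridian.

71.45°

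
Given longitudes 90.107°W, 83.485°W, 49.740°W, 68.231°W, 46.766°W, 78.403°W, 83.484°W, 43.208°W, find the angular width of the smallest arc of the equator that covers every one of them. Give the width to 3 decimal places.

46.899°

Sort the longitudes: -90.107°, -83.485°, -83.484°, -78.403°, -68.231°, -49.740°, -46.766°, -43.208°.
Eastward gaps between consecutive values (wrapping around): 6.622°, 0.001°, 5.081°, 10.172°, 18.491°, 2.974°, 3.558°, 313.101°.
Largest gap = 313.101° ⇒ minimal covering band is its complement: 360° − 313.101° = 46.899°.
Band runs from -90.107° eastward to -43.208°.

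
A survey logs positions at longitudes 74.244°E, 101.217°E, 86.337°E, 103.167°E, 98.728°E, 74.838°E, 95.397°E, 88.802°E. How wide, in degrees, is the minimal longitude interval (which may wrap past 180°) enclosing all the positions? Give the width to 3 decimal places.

Sort the longitudes: +74.244°, +74.838°, +86.337°, +88.802°, +95.397°, +98.728°, +101.217°, +103.167°.
Eastward gaps between consecutive values (wrapping around): 0.594°, 11.499°, 2.465°, 6.595°, 3.331°, 2.489°, 1.950°, 331.077°.
Largest gap = 331.077° ⇒ minimal covering band is its complement: 360° − 331.077° = 28.923°.
Band runs from +74.244° eastward to +103.167°.

28.923°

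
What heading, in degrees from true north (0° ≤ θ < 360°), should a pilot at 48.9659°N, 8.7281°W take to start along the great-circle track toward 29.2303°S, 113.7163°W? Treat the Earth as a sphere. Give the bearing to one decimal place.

Δλ = -113.7163 − -8.7281 = -104.9882°.
θ = atan2( sin Δλ · cos φ₂ , cos φ₁ · sin φ₂ − sin φ₁ · cos φ₂ · cos Δλ )
  = atan2(-0.84298, -0.15035) = -100.112° → normalised to [0°, 360°): 259.888°.

259.9°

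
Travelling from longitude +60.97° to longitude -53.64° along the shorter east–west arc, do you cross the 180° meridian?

No

Signed shortest Δλ = ((-53.64 − 60.97 + 180) mod 360) − 180 = -114.61°.
Going west by 114.61° from +60.97° reaches -53.64° without touching 180°.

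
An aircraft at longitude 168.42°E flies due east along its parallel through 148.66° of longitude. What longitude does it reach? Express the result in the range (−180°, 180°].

Start at +168.42°; shift +148.66° → +317.08°.
+317.08° lies outside (−180°, 180°]; subtract 360° → -42.92°.

42.92°W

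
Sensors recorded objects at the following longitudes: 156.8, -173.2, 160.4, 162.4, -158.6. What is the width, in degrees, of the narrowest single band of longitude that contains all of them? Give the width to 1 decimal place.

Sort the longitudes: -173.2°, -158.6°, +156.8°, +160.4°, +162.4°.
Eastward gaps between consecutive values (wrapping around): 14.6°, 315.4°, 3.6°, 2.0°, 24.4°.
Largest gap = 315.4° ⇒ minimal covering band is its complement: 360° − 315.4° = 44.6°.
Band runs from +156.8° eastward to -158.6°, crossing the antimeridian.

44.6°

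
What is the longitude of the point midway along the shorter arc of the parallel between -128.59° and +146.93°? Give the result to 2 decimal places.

-170.83°

Signed shortest Δλ from -128.59° to +146.93° is -84.48°.
Midpoint longitude = -128.59° + (-84.48°)/2 = -128.59° − 42.24° = -170.83°.
(The naïve average (-128.59 + +146.93)/2 = 9.17° is on the wrong side of the globe.)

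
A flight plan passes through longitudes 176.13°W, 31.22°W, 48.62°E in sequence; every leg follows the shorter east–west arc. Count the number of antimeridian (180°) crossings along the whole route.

0

Leg 1: -176.13° → -31.22°, shortest Δλ = 144.91° (east) — does not cross 180°.
Leg 2: -31.22° → +48.62°, shortest Δλ = 79.84° (east) — does not cross 180°.
Total crossings: 0.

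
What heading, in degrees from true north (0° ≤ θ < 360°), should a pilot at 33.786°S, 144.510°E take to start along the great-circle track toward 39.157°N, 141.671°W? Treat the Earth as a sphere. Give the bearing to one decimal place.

49.1°

Δλ = -141.671 − 144.510 = -286.181°; wrapped into (−180°, 180°]: 73.819°.
θ = atan2( sin Δλ · cos φ₂ , cos φ₁ · sin φ₂ − sin φ₁ · cos φ₂ · cos Δλ )
  = atan2(0.74470, 0.64497) = 49.105° → normalised to [0°, 360°): 49.105°.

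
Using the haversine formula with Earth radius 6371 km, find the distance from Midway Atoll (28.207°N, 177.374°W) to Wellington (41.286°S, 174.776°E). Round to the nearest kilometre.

Δλ = 174.776 − -177.374 = 352.150°; wrapped into (−180°, 180°]: -7.850°.
Δφ = -41.286 − 28.207 = -69.493°.
a = sin²(Δφ/2) + cos φ₁ · cos φ₂ · sin²(Δλ/2) = 0.327942.
c = 2·atan2(√a, √(1−a)) = 1.21950 rad → d = 6371·c ≈ 7769.43 km.

7769 km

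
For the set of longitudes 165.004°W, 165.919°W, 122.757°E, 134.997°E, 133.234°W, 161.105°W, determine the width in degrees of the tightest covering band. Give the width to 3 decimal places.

104.009°

Sort the longitudes: -165.919°, -165.004°, -161.105°, -133.234°, +122.757°, +134.997°.
Eastward gaps between consecutive values (wrapping around): 0.915°, 3.899°, 27.871°, 255.991°, 12.240°, 59.084°.
Largest gap = 255.991° ⇒ minimal covering band is its complement: 360° − 255.991° = 104.009°.
Band runs from +122.757° eastward to -133.234°, crossing the antimeridian.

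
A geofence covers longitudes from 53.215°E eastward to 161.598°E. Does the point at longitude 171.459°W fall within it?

Band width going east from +53.215° to +161.598°: ((161.598 − 53.215) mod 360) = 108.383°.
Offset of -171.459° east of the west edge: ((-171.459 − 53.215) mod 360) = 135.326°.
135.326° > 108.383° ⇒ outside.

No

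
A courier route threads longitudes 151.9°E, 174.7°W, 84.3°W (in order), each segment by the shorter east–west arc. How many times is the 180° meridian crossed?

Leg 1: +151.9° → -174.7°, shortest Δλ = 33.4° (east) — crosses 180°.
Leg 2: -174.7° → -84.3°, shortest Δλ = 90.4° (east) — does not cross 180°.
Total crossings: 1.

1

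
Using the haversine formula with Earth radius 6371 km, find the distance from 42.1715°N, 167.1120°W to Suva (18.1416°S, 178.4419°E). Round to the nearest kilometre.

6869 km

Δλ = 178.4419 − -167.1120 = 345.5539°; wrapped into (−180°, 180°]: -14.4461°.
Δφ = -18.1416 − 42.1715 = -60.3131°.
a = sin²(Δφ/2) + cos φ₁ · cos φ₂ · sin²(Δλ/2) = 0.263504.
c = 2·atan2(√a, √(1−a)) = 1.07811 rad → d = 6371·c ≈ 6868.66 km.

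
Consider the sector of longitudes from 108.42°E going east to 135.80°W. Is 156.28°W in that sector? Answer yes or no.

Band width going east from +108.42° to -135.80°: ((-135.80 − 108.42) mod 360) = 115.78°.
Offset of -156.28° east of the west edge: ((-156.28 − 108.42) mod 360) = 95.30°.
95.30° ≤ 115.78° ⇒ inside.

Yes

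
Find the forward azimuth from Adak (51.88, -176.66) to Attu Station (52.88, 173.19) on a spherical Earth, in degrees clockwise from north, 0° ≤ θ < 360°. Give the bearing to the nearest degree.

283°

Δλ = 173.19 − -176.66 = 349.85°; wrapped into (−180°, 180°]: -10.15°.
θ = atan2( sin Δλ · cos φ₂ , cos φ₁ · sin φ₂ − sin φ₁ · cos φ₂ · cos Δλ )
  = atan2(-0.10635, 0.02488) = -76.831° → normalised to [0°, 360°): 283.169°.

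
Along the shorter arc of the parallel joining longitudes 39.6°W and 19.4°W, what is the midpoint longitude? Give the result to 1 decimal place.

29.5°W

Signed shortest Δλ from -39.6° to -19.4° is +20.2°.
Midpoint longitude = -39.6° + (+20.2°)/2 = -39.6° + 10.1° = -29.5°.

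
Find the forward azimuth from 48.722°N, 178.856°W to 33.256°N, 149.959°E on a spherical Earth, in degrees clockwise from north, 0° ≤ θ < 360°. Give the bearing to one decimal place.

Δλ = 149.959 − -178.856 = 328.815°; wrapped into (−180°, 180°]: -31.185°.
θ = atan2( sin Δλ · cos φ₂ , cos φ₁ · sin φ₂ − sin φ₁ · cos φ₂ · cos Δλ )
  = atan2(-0.43300, -0.17586) = -112.104° → normalised to [0°, 360°): 247.896°.

247.9°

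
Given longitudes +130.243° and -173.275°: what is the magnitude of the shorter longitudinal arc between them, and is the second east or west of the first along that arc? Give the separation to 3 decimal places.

56.482° east

Raw difference: -173.275 − 130.243 = -303.518°.
Normalise into (−180°, 180°]: -303.518° + 360° = 56.482°.
Positive ⇒ the second point lies to the east; separation 56.482°.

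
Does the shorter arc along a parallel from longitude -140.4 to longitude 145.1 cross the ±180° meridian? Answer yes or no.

Naïve |145.1 − -140.4| = 285.5° > 180°, so the shorter arc goes the other way round — across 180°.
Signed shortest Δλ = ((145.1 − -140.4 + 180) mod 360) − 180 = -74.5°.
Going west by 74.5° from -140.4° passes through 180° before reaching +145.1°.

Yes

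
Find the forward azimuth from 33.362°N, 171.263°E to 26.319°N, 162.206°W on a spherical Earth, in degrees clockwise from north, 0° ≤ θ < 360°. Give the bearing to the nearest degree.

Δλ = -162.206 − 171.263 = -333.469°; wrapped into (−180°, 180°]: 26.531°.
θ = atan2( sin Δλ · cos φ₂ , cos φ₁ · sin φ₂ − sin φ₁ · cos φ₂ · cos Δλ )
  = atan2(0.40038, -0.07071) = 100.015° → normalised to [0°, 360°): 100.015°.

100°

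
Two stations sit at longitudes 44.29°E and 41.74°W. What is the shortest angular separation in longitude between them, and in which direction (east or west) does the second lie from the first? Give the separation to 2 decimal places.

86.03° west

Raw difference: -41.74 − 44.29 = -86.03°.
Normalise into (−180°, 180°]: -86.03° stays -86.03°.
Negative ⇒ the second point lies to the west; separation 86.03°.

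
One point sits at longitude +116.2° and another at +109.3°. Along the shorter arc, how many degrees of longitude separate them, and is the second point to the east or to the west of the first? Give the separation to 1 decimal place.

Raw difference: 109.3 − 116.2 = -6.9°.
Normalise into (−180°, 180°]: -6.9° stays -6.9°.
Negative ⇒ the second point lies to the west; separation 6.9°.

6.9° west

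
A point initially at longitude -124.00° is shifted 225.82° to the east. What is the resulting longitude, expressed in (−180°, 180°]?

+101.82°

Start at -124.00°; shift +225.82° → +101.82°.
+101.82° already lies in (−180°, 180°].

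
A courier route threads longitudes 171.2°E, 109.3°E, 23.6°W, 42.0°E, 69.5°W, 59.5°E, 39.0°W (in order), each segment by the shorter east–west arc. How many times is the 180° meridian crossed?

Leg 1: +171.2° → +109.3°, shortest Δλ = -61.9° (west) — does not cross 180°.
Leg 2: +109.3° → -23.6°, shortest Δλ = -132.9° (west) — does not cross 180°.
Leg 3: -23.6° → +42.0°, shortest Δλ = 65.6° (east) — does not cross 180°.
Leg 4: +42.0° → -69.5°, shortest Δλ = -111.5° (west) — does not cross 180°.
Leg 5: -69.5° → +59.5°, shortest Δλ = 129.0° (east) — does not cross 180°.
Leg 6: +59.5° → -39.0°, shortest Δλ = -98.5° (west) — does not cross 180°.
Total crossings: 0.

0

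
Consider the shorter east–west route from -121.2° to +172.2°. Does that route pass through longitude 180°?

Yes

Naïve |172.2 − -121.2| = 293.4° > 180°, so the shorter arc goes the other way round — across 180°.
Signed shortest Δλ = ((172.2 − -121.2 + 180) mod 360) − 180 = -66.6°.
Going west by 66.6° from -121.2° passes through 180° before reaching +172.2°.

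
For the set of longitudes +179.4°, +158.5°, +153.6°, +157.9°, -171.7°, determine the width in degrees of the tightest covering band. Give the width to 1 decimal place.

34.7°

Sort the longitudes: -171.7°, +153.6°, +157.9°, +158.5°, +179.4°.
Eastward gaps between consecutive values (wrapping around): 325.3°, 4.3°, 0.6°, 20.9°, 8.9°.
Largest gap = 325.3° ⇒ minimal covering band is its complement: 360° − 325.3° = 34.7°.
Band runs from +153.6° eastward to -171.7°, crossing the antimeridian.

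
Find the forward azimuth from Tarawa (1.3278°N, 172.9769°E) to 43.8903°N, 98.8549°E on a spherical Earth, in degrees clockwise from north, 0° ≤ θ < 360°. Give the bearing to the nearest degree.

Δλ = 98.8549 − 172.9769 = -74.1220°.
θ = atan2( sin Δλ · cos φ₂ , cos φ₁ · sin φ₂ − sin φ₁ · cos φ₂ · cos Δλ )
  = atan2(-0.69317, 0.68852) = -45.193° → normalised to [0°, 360°): 314.807°.

315°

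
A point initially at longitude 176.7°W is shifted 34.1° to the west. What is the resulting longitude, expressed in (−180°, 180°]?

149.2°E

Start at -176.7°; shift −34.1° → -210.8°.
-210.8° lies outside (−180°, 180°]; add 360° → +149.2°.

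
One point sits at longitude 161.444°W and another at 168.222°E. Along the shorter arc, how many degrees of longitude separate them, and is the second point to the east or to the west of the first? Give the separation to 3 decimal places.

30.334° west

Raw difference: 168.222 − -161.444 = 329.666°.
Normalise into (−180°, 180°]: 329.666° − 360° = -30.334°.
Negative ⇒ the second point lies to the west; separation 30.334°.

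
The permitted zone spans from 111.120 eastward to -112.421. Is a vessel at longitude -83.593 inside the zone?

Band width going east from +111.120° to -112.421°: ((-112.421 − 111.120) mod 360) = 136.459°.
Offset of -83.593° east of the west edge: ((-83.593 − 111.120) mod 360) = 165.287°.
165.287° > 136.459° ⇒ outside.

No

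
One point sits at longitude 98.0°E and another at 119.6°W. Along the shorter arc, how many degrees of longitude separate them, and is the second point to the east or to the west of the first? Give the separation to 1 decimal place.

Raw difference: -119.6 − 98.0 = -217.6°.
Normalise into (−180°, 180°]: -217.6° + 360° = 142.4°.
Positive ⇒ the second point lies to the east; separation 142.4°.

142.4° east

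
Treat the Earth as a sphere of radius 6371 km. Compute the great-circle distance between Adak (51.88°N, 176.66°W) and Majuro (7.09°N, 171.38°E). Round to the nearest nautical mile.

Δλ = 171.38 − -176.66 = 348.04°; wrapped into (−180°, 180°]: -11.96°.
Δφ = 7.09 − 51.88 = -44.79°.
a = sin²(Δφ/2) + cos φ₁ · cos φ₂ · sin²(Δλ/2) = 0.151802.
c = 2·atan2(√a, √(1−a)) = 0.80043 rad → d = 6371·c ≈ 5099.56 km ≈ 2753.54 nmi.

2754 nmi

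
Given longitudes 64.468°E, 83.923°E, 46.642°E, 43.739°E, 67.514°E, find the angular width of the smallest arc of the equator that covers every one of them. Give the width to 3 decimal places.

40.184°

Sort the longitudes: +43.739°, +46.642°, +64.468°, +67.514°, +83.923°.
Eastward gaps between consecutive values (wrapping around): 2.903°, 17.826°, 3.046°, 16.409°, 319.816°.
Largest gap = 319.816° ⇒ minimal covering band is its complement: 360° − 319.816° = 40.184°.
Band runs from +43.739° eastward to +83.923°.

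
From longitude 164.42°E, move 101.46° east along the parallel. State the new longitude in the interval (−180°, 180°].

94.12°W

Start at +164.42°; shift +101.46° → +265.88°.
+265.88° lies outside (−180°, 180°]; subtract 360° → -94.12°.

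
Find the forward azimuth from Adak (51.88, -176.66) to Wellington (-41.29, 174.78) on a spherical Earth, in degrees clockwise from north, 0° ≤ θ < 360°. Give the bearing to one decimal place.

186.4°

Δλ = 174.78 − -176.66 = 351.44°; wrapped into (−180°, 180°]: -8.56°.
θ = atan2( sin Δλ · cos φ₂ , cos φ₁ · sin φ₂ − sin φ₁ · cos φ₂ · cos Δλ )
  = atan2(-0.11184, -0.99189) = -173.567° → normalised to [0°, 360°): 186.433°.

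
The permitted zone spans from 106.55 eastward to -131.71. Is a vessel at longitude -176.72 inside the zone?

Band width going east from +106.55° to -131.71°: ((-131.71 − 106.55) mod 360) = 121.74°.
Offset of -176.72° east of the west edge: ((-176.72 − 106.55) mod 360) = 76.73°.
76.73° ≤ 121.74° ⇒ inside.

Yes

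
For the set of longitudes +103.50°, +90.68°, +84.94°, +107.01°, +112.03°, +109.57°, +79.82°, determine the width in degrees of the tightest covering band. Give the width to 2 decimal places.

Sort the longitudes: +79.82°, +84.94°, +90.68°, +103.50°, +107.01°, +109.57°, +112.03°.
Eastward gaps between consecutive values (wrapping around): 5.12°, 5.74°, 12.82°, 3.51°, 2.56°, 2.46°, 327.79°.
Largest gap = 327.79° ⇒ minimal covering band is its complement: 360° − 327.79° = 32.21°.
Band runs from +79.82° eastward to +112.03°.

32.21°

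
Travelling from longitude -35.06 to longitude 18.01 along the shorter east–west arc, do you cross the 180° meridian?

No

Signed shortest Δλ = ((18.01 − -35.06 + 180) mod 360) − 180 = 53.07°.
Going east by 53.07° from -35.06° reaches +18.01° without touching 180°.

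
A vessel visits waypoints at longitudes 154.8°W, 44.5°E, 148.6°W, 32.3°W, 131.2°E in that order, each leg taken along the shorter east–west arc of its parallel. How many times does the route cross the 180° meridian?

2

Leg 1: -154.8° → +44.5°, shortest Δλ = -160.7° (west) — crosses 180°.
Leg 2: +44.5° → -148.6°, shortest Δλ = 166.9° (east) — crosses 180°.
Leg 3: -148.6° → -32.3°, shortest Δλ = 116.3° (east) — does not cross 180°.
Leg 4: -32.3° → +131.2°, shortest Δλ = 163.5° (east) — does not cross 180°.
Total crossings: 2.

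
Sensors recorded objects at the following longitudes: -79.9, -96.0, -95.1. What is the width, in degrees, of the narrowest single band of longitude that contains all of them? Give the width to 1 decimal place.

16.1°

Sort the longitudes: -96.0°, -95.1°, -79.9°.
Eastward gaps between consecutive values (wrapping around): 0.9°, 15.2°, 343.9°.
Largest gap = 343.9° ⇒ minimal covering band is its complement: 360° − 343.9° = 16.1°.
Band runs from -96.0° eastward to -79.9°.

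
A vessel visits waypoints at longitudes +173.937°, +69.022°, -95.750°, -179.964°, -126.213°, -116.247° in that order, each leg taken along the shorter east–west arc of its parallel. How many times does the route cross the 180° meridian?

Leg 1: +173.937° → +69.022°, shortest Δλ = -104.915° (west) — does not cross 180°.
Leg 2: +69.022° → -95.750°, shortest Δλ = -164.772° (west) — does not cross 180°.
Leg 3: -95.750° → -179.964°, shortest Δλ = -84.214° (west) — does not cross 180°.
Leg 4: -179.964° → -126.213°, shortest Δλ = 53.751° (east) — does not cross 180°.
Leg 5: -126.213° → -116.247°, shortest Δλ = 9.966° (east) — does not cross 180°.
Total crossings: 0.

0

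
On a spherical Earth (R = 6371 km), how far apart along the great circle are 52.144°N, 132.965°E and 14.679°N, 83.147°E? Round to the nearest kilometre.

6041 km

Δλ = 83.147 − 132.965 = -49.818°.
Δφ = 14.679 − 52.144 = -37.465°.
a = sin²(Δφ/2) + cos φ₁ · cos φ₂ · sin²(Δλ/2) = 0.208446.
c = 2·atan2(√a, √(1−a)) = 0.94825 rad → d = 6371·c ≈ 6041.28 km.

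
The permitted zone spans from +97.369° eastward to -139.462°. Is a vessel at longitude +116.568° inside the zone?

Yes

Band width going east from +97.369° to -139.462°: ((-139.462 − 97.369) mod 360) = 123.169°.
Offset of +116.568° east of the west edge: ((116.568 − 97.369) mod 360) = 19.199°.
19.199° ≤ 123.169° ⇒ inside.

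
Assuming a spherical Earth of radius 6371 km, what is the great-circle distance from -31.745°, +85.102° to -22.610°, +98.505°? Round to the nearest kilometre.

1668 km

Δλ = 98.505 − 85.102 = 13.403°.
Δφ = -22.610 − -31.745 = 9.135°.
a = sin²(Δφ/2) + cos φ₁ · cos φ₂ · sin²(Δλ/2) = 0.017032.
c = 2·atan2(√a, √(1−a)) = 0.26176 rad → d = 6371·c ≈ 1667.69 km.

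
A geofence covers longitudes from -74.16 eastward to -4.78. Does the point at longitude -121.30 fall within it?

Band width going east from -74.16° to -4.78°: ((-4.78 − -74.16) mod 360) = 69.38°.
Offset of -121.30° east of the west edge: ((-121.30 − -74.16) mod 360) = 312.86°.
312.86° > 69.38° ⇒ outside.

No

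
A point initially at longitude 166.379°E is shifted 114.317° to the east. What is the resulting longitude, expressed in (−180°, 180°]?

79.304°W

Start at +166.379°; shift +114.317° → +280.696°.
+280.696° lies outside (−180°, 180°]; subtract 360° → -79.304°.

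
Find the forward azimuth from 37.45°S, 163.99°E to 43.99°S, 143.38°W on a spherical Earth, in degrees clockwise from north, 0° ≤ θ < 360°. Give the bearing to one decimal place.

116.6°

Δλ = -143.38 − 163.99 = -307.37°; wrapped into (−180°, 180°]: 52.63°.
θ = atan2( sin Δλ · cos φ₂ , cos φ₁ · sin φ₂ − sin φ₁ · cos φ₂ · cos Δλ )
  = atan2(0.57178, -0.28584) = 116.561° → normalised to [0°, 360°): 116.561°.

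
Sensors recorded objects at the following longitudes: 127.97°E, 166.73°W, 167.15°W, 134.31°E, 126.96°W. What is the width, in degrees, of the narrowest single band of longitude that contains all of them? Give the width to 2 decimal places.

Sort the longitudes: -167.15°, -166.73°, -126.96°, +127.97°, +134.31°.
Eastward gaps between consecutive values (wrapping around): 0.42°, 39.77°, 254.93°, 6.34°, 58.54°.
Largest gap = 254.93° ⇒ minimal covering band is its complement: 360° − 254.93° = 105.07°.
Band runs from +127.97° eastward to -126.96°, crossing the antimeridian.

105.07°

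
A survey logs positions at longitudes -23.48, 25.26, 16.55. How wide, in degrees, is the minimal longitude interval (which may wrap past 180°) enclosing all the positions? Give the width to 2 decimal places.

Sort the longitudes: -23.48°, +16.55°, +25.26°.
Eastward gaps between consecutive values (wrapping around): 40.03°, 8.71°, 311.26°.
Largest gap = 311.26° ⇒ minimal covering band is its complement: 360° − 311.26° = 48.74°.
Band runs from -23.48° eastward to +25.26°.

48.74°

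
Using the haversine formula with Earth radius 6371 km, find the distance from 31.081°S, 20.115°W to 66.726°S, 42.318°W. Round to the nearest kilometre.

4230 km

Δλ = -42.318 − -20.115 = -22.203°.
Δφ = -66.726 − -31.081 = -35.645°.
a = sin²(Δφ/2) + cos φ₁ · cos φ₂ · sin²(Δλ/2) = 0.106225.
c = 2·atan2(√a, √(1−a)) = 0.66397 rad → d = 6371·c ≈ 4230.16 km.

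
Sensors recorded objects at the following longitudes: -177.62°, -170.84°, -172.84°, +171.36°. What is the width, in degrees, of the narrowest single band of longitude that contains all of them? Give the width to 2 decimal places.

17.80°

Sort the longitudes: -177.62°, -172.84°, -170.84°, +171.36°.
Eastward gaps between consecutive values (wrapping around): 4.78°, 2.00°, 342.20°, 11.02°.
Largest gap = 342.20° ⇒ minimal covering band is its complement: 360° − 342.20° = 17.80°.
Band runs from +171.36° eastward to -170.84°, crossing the antimeridian.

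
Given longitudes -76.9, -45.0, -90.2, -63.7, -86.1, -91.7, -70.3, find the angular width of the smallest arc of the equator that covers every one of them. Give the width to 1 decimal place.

46.7°

Sort the longitudes: -91.7°, -90.2°, -86.1°, -76.9°, -70.3°, -63.7°, -45.0°.
Eastward gaps between consecutive values (wrapping around): 1.5°, 4.1°, 9.2°, 6.6°, 6.6°, 18.7°, 313.3°.
Largest gap = 313.3° ⇒ minimal covering band is its complement: 360° − 313.3° = 46.7°.
Band runs from -91.7° eastward to -45.0°.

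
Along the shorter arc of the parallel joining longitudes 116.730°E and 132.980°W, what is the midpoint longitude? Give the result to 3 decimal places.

Signed shortest Δλ from +116.730° to -132.980° is +110.290°.
Midpoint longitude = +116.730° + (+110.290°)/2 = +116.730° + 55.145° = +171.875°.
(The naïve average (+116.730 + -132.980)/2 = -8.125° is on the wrong side of the globe.)

171.875°E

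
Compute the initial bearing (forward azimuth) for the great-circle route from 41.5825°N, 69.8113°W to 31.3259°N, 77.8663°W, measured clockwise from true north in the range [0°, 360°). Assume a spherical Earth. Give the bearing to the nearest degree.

215°

Δλ = -77.8663 − -69.8113 = -8.0550°.
θ = atan2( sin Δλ · cos φ₂ , cos φ₁ · sin φ₂ − sin φ₁ · cos φ₂ · cos Δλ )
  = atan2(-0.11970, -0.17246) = -145.238° → normalised to [0°, 360°): 214.762°.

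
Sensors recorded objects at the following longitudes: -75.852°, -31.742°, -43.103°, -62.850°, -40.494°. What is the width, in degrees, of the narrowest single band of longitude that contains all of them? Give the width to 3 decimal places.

Sort the longitudes: -75.852°, -62.850°, -43.103°, -40.494°, -31.742°.
Eastward gaps between consecutive values (wrapping around): 13.002°, 19.747°, 2.609°, 8.752°, 315.890°.
Largest gap = 315.890° ⇒ minimal covering band is its complement: 360° − 315.890° = 44.110°.
Band runs from -75.852° eastward to -31.742°.

44.110°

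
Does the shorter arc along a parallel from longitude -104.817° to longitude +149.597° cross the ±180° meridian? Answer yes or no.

Naïve |149.597 − -104.817| = 254.414° > 180°, so the shorter arc goes the other way round — across 180°.
Signed shortest Δλ = ((149.597 − -104.817 + 180) mod 360) − 180 = -105.586°.
Going west by 105.586° from -104.817° passes through 180° before reaching +149.597°.

Yes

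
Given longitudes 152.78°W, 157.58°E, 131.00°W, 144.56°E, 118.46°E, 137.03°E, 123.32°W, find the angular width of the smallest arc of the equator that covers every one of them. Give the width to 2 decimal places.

118.22°

Sort the longitudes: -152.78°, -131.00°, -123.32°, +118.46°, +137.03°, +144.56°, +157.58°.
Eastward gaps between consecutive values (wrapping around): 21.78°, 7.68°, 241.78°, 18.57°, 7.53°, 13.02°, 49.64°.
Largest gap = 241.78° ⇒ minimal covering band is its complement: 360° − 241.78° = 118.22°.
Band runs from +118.46° eastward to -123.32°, crossing the antimeridian.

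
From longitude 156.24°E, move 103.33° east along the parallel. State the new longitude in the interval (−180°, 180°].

Start at +156.24°; shift +103.33° → +259.57°.
+259.57° lies outside (−180°, 180°]; subtract 360° → -100.43°.

100.43°W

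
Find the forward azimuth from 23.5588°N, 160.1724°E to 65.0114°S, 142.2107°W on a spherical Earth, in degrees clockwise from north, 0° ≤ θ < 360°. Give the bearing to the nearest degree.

159°

Δλ = -142.2107 − 160.1724 = -302.3831°; wrapped into (−180°, 180°]: 57.6169°.
θ = atan2( sin Δλ · cos φ₂ , cos φ₁ · sin φ₂ − sin φ₁ · cos φ₂ · cos Δλ )
  = atan2(0.35674, -0.92127) = 158.832° → normalised to [0°, 360°): 158.832°.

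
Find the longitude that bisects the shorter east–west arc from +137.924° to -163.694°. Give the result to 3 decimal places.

+167.115°

Signed shortest Δλ from +137.924° to -163.694° is +58.382°.
Midpoint longitude = +137.924° + (+58.382°)/2 = +137.924° + 29.191° = +167.115°.
(The naïve average (+137.924 + -163.694)/2 = -12.885° is on the wrong side of the globe.)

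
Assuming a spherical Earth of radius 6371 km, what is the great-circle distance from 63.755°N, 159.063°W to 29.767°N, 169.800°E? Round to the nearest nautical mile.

Δλ = 169.800 − -159.063 = 328.863°; wrapped into (−180°, 180°]: -31.137°.
Δφ = 29.767 − 63.755 = -33.988°.
a = sin²(Δφ/2) + cos φ₁ · cos φ₂ · sin²(Δλ/2) = 0.113073.
c = 2·atan2(√a, √(1−a)) = 0.68589 rad → d = 6371·c ≈ 4369.83 km ≈ 2359.52 nmi.

2360 nmi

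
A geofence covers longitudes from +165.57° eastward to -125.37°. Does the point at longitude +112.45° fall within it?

Band width going east from +165.57° to -125.37°: ((-125.37 − 165.57) mod 360) = 69.06°.
Offset of +112.45° east of the west edge: ((112.45 − 165.57) mod 360) = 306.88°.
306.88° > 69.06° ⇒ outside.

No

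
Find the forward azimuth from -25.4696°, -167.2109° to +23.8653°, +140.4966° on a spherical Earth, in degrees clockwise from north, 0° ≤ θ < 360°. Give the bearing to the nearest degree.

Δλ = 140.4966 − -167.2109 = 307.7075°; wrapped into (−180°, 180°]: -52.2925°.
θ = atan2( sin Δλ · cos φ₂ , cos φ₁ · sin φ₂ − sin φ₁ · cos φ₂ · cos Δλ )
  = atan2(-0.72350, 0.60580) = -50.060° → normalised to [0°, 360°): 309.940°.

310°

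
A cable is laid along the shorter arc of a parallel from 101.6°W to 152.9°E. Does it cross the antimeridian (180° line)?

Yes

Naïve |152.9 − -101.6| = 254.5° > 180°, so the shorter arc goes the other way round — across 180°.
Signed shortest Δλ = ((152.9 − -101.6 + 180) mod 360) − 180 = -105.5°.
Going west by 105.5° from -101.6° passes through 180° before reaching +152.9°.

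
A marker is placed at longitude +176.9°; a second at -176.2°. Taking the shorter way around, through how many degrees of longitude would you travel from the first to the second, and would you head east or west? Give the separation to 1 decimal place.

Raw difference: -176.2 − 176.9 = -353.1°.
Normalise into (−180°, 180°]: -353.1° + 360° = 6.9°.
Positive ⇒ the second point lies to the east; separation 6.9°.

6.9° east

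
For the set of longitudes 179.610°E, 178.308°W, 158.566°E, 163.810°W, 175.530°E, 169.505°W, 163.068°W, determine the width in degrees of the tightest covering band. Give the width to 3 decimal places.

38.366°

Sort the longitudes: -178.308°, -169.505°, -163.810°, -163.068°, +158.566°, +175.530°, +179.610°.
Eastward gaps between consecutive values (wrapping around): 8.803°, 5.695°, 0.742°, 321.634°, 16.964°, 4.080°, 2.082°.
Largest gap = 321.634° ⇒ minimal covering band is its complement: 360° − 321.634° = 38.366°.
Band runs from +158.566° eastward to -163.068°, crossing the antimeridian.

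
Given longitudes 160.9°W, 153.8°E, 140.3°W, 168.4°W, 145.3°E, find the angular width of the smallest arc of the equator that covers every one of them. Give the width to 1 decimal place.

74.4°

Sort the longitudes: -168.4°, -160.9°, -140.3°, +145.3°, +153.8°.
Eastward gaps between consecutive values (wrapping around): 7.5°, 20.6°, 285.6°, 8.5°, 37.8°.
Largest gap = 285.6° ⇒ minimal covering band is its complement: 360° − 285.6° = 74.4°.
Band runs from +145.3° eastward to -140.3°, crossing the antimeridian.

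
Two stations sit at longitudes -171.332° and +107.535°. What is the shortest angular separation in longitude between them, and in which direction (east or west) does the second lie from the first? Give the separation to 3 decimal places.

Raw difference: 107.535 − -171.332 = 278.867°.
Normalise into (−180°, 180°]: 278.867° − 360° = -81.133°.
Negative ⇒ the second point lies to the west; separation 81.133°.

81.133° west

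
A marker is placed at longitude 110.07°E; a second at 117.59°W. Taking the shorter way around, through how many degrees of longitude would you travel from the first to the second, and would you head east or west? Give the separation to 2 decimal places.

132.34° east

Raw difference: -117.59 − 110.07 = -227.66°.
Normalise into (−180°, 180°]: -227.66° + 360° = 132.34°.
Positive ⇒ the second point lies to the east; separation 132.34°.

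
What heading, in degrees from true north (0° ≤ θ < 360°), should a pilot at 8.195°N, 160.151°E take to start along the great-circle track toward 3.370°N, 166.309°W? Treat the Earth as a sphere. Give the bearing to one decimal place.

Δλ = -166.309 − 160.151 = -326.460°; wrapped into (−180°, 180°]: 33.540°.
θ = atan2( sin Δλ · cos φ₂ , cos φ₁ · sin φ₂ − sin φ₁ · cos φ₂ · cos Δλ )
  = atan2(0.55156, -0.06042) = 96.251° → normalised to [0°, 360°): 96.251°.

96.3°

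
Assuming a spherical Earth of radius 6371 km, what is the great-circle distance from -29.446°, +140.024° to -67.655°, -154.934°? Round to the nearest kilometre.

Δλ = -154.934 − 140.024 = -294.958°; wrapped into (−180°, 180°]: 65.042°.
Δφ = -67.655 − -29.446 = -38.209°.
a = sin²(Δφ/2) + cos φ₁ · cos φ₂ · sin²(Δλ/2) = 0.202807.
c = 2·atan2(√a, √(1−a)) = 0.93429 rad → d = 6371·c ≈ 5952.39 km.

5952 km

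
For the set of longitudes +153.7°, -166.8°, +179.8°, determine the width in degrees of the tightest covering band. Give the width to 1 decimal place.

39.5°

Sort the longitudes: -166.8°, +153.7°, +179.8°.
Eastward gaps between consecutive values (wrapping around): 320.5°, 26.1°, 13.4°.
Largest gap = 320.5° ⇒ minimal covering band is its complement: 360° − 320.5° = 39.5°.
Band runs from +153.7° eastward to -166.8°, crossing the antimeridian.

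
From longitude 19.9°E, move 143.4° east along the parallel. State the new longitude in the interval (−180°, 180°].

Start at +19.9°; shift +143.4° → +163.3°.
+163.3° already lies in (−180°, 180°].

163.3°E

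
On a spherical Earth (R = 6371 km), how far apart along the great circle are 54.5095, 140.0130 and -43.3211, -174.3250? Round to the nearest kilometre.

11706 km

Δλ = -174.3250 − 140.0130 = -314.3380°; wrapped into (−180°, 180°]: 45.6620°.
Δφ = -43.3211 − 54.5095 = -97.8306°.
a = sin²(Δφ/2) + cos φ₁ · cos φ₂ · sin²(Δλ/2) = 0.631713.
c = 2·atan2(√a, √(1−a)) = 1.83737 rad → d = 6371·c ≈ 11705.87 km.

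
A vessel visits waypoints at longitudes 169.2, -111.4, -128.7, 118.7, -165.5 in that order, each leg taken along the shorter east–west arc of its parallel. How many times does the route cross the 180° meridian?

Leg 1: +169.2° → -111.4°, shortest Δλ = 79.4° (east) — crosses 180°.
Leg 2: -111.4° → -128.7°, shortest Δλ = -17.3° (west) — does not cross 180°.
Leg 3: -128.7° → +118.7°, shortest Δλ = -112.6° (west) — crosses 180°.
Leg 4: +118.7° → -165.5°, shortest Δλ = 75.8° (east) — crosses 180°.
Total crossings: 3.

3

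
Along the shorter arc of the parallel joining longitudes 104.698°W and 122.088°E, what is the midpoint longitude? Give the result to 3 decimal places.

171.305°W

Signed shortest Δλ from -104.698° to +122.088° is -133.214°.
Midpoint longitude = -104.698° + (-133.214°)/2 = -104.698° − 66.607° = -171.305°.
(The naïve average (-104.698 + +122.088)/2 = 8.695° is on the wrong side of the globe.)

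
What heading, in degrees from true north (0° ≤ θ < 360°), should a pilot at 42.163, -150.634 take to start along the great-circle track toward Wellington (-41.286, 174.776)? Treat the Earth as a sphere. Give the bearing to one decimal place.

205.3°

Δλ = 174.776 − -150.634 = 325.410°; wrapped into (−180°, 180°]: -34.590°.
θ = atan2( sin Δλ · cos φ₂ , cos φ₁ · sin φ₂ − sin φ₁ · cos φ₂ · cos Δλ )
  = atan2(-0.42658, -0.90431) = -154.746° → normalised to [0°, 360°): 205.254°.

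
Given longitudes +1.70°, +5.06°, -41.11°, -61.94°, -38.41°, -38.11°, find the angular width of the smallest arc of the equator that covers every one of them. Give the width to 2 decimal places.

67.00°

Sort the longitudes: -61.94°, -41.11°, -38.41°, -38.11°, +1.70°, +5.06°.
Eastward gaps between consecutive values (wrapping around): 20.83°, 2.70°, 0.30°, 39.81°, 3.36°, 293.00°.
Largest gap = 293.00° ⇒ minimal covering band is its complement: 360° − 293.00° = 67.00°.
Band runs from -61.94° eastward to +5.06°.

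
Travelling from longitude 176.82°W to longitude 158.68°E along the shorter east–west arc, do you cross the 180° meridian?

Naïve |158.68 − -176.82| = 335.5° > 180°, so the shorter arc goes the other way round — across 180°.
Signed shortest Δλ = ((158.68 − -176.82 + 180) mod 360) − 180 = -24.5°.
Going west by 24.5° from -176.82° passes through 180° before reaching +158.68°.

Yes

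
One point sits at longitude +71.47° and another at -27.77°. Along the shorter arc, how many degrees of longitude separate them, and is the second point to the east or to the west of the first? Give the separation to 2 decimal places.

Raw difference: -27.77 − 71.47 = -99.24°.
Normalise into (−180°, 180°]: -99.24° stays -99.24°.
Negative ⇒ the second point lies to the west; separation 99.24°.

99.24° west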